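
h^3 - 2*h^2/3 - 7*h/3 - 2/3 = (h - 2)*(h + 1/3)*(h + 1)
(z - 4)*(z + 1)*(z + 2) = z^3 - z^2 - 10*z - 8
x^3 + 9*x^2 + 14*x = x*(x + 2)*(x + 7)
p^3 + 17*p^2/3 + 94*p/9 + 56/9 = (p + 4/3)*(p + 2)*(p + 7/3)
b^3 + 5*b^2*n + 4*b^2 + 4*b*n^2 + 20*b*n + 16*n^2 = (b + 4)*(b + n)*(b + 4*n)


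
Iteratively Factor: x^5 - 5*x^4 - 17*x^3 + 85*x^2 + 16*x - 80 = (x + 4)*(x^4 - 9*x^3 + 19*x^2 + 9*x - 20) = (x + 1)*(x + 4)*(x^3 - 10*x^2 + 29*x - 20) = (x - 4)*(x + 1)*(x + 4)*(x^2 - 6*x + 5) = (x - 5)*(x - 4)*(x + 1)*(x + 4)*(x - 1)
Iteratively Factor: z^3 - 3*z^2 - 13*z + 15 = (z - 1)*(z^2 - 2*z - 15) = (z - 5)*(z - 1)*(z + 3)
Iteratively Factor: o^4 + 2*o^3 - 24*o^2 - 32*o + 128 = (o - 4)*(o^3 + 6*o^2 - 32) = (o - 4)*(o - 2)*(o^2 + 8*o + 16) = (o - 4)*(o - 2)*(o + 4)*(o + 4)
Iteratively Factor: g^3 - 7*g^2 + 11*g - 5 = (g - 1)*(g^2 - 6*g + 5) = (g - 1)^2*(g - 5)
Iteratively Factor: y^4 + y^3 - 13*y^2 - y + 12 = (y + 4)*(y^3 - 3*y^2 - y + 3) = (y - 3)*(y + 4)*(y^2 - 1) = (y - 3)*(y + 1)*(y + 4)*(y - 1)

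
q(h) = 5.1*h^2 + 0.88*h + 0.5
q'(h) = 10.2*h + 0.88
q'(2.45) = 25.87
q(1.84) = 19.39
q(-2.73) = 36.11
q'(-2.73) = -26.97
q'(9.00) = 92.68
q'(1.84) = 19.65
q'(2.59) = 27.30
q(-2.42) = 28.24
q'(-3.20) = -31.76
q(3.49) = 65.69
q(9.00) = 421.52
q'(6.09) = 63.00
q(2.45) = 33.27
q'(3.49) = 36.48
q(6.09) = 195.01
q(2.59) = 36.99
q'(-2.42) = -23.80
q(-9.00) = 405.68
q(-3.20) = 49.91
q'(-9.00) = -90.92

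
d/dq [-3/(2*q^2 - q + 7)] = 3*(4*q - 1)/(2*q^2 - q + 7)^2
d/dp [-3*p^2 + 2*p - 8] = 2 - 6*p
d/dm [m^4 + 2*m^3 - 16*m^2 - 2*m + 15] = 4*m^3 + 6*m^2 - 32*m - 2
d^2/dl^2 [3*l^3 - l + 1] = 18*l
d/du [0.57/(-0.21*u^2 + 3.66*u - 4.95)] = (0.2394*u - 2.0862)/(0.21*u^2 - 3.66*u + 4.95)^2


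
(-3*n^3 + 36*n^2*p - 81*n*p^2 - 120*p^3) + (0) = -3*n^3 + 36*n^2*p - 81*n*p^2 - 120*p^3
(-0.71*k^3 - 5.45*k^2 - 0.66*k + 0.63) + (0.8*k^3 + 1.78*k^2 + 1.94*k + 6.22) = 0.0900000000000001*k^3 - 3.67*k^2 + 1.28*k + 6.85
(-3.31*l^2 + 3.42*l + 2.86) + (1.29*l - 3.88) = -3.31*l^2 + 4.71*l - 1.02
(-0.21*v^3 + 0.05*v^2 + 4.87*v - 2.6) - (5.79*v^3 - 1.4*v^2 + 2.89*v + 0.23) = -6.0*v^3 + 1.45*v^2 + 1.98*v - 2.83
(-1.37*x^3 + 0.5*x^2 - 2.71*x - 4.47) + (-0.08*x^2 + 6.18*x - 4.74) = -1.37*x^3 + 0.42*x^2 + 3.47*x - 9.21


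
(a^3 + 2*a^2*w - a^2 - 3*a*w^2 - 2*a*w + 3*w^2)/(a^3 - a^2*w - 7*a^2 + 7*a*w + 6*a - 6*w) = (a + 3*w)/(a - 6)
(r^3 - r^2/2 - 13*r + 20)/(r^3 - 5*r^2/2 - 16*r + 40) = (r - 2)/(r - 4)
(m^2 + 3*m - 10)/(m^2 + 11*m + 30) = (m - 2)/(m + 6)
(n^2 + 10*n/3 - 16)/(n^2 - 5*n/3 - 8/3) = (n + 6)/(n + 1)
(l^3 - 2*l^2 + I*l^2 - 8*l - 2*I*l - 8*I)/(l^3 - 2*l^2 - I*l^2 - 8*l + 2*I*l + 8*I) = (l + I)/(l - I)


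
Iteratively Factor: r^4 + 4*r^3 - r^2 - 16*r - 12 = (r + 2)*(r^3 + 2*r^2 - 5*r - 6) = (r + 2)*(r + 3)*(r^2 - r - 2) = (r + 1)*(r + 2)*(r + 3)*(r - 2)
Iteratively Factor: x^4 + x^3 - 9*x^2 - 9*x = (x + 3)*(x^3 - 2*x^2 - 3*x) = (x + 1)*(x + 3)*(x^2 - 3*x) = x*(x + 1)*(x + 3)*(x - 3)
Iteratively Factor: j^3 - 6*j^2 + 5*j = (j)*(j^2 - 6*j + 5) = j*(j - 5)*(j - 1)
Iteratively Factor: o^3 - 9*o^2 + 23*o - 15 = (o - 1)*(o^2 - 8*o + 15) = (o - 5)*(o - 1)*(o - 3)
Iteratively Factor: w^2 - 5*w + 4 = (w - 4)*(w - 1)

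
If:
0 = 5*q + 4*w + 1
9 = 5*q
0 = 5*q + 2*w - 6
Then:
No Solution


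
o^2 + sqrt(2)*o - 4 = (o - sqrt(2))*(o + 2*sqrt(2))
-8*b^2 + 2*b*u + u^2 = (-2*b + u)*(4*b + u)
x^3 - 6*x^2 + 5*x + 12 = (x - 4)*(x - 3)*(x + 1)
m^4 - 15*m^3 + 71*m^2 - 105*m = m*(m - 7)*(m - 5)*(m - 3)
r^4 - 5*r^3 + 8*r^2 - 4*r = r*(r - 2)^2*(r - 1)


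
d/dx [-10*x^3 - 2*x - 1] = -30*x^2 - 2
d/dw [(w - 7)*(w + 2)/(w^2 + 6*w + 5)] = (11*w^2 + 38*w + 59)/(w^4 + 12*w^3 + 46*w^2 + 60*w + 25)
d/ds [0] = 0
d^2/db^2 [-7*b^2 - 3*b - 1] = -14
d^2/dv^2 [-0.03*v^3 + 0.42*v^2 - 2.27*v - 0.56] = 0.84 - 0.18*v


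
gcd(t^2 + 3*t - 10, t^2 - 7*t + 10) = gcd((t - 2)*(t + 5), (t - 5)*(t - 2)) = t - 2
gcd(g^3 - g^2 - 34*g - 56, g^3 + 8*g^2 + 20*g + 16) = g^2 + 6*g + 8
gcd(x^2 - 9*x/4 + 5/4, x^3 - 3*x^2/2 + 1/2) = x - 1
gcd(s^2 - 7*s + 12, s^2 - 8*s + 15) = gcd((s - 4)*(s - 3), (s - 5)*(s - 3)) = s - 3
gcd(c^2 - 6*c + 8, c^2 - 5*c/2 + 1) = c - 2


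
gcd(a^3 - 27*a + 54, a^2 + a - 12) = a - 3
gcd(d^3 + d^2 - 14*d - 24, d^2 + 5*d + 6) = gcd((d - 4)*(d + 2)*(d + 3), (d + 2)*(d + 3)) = d^2 + 5*d + 6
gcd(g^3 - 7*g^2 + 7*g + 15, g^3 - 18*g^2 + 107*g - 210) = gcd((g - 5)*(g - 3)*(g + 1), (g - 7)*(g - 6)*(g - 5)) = g - 5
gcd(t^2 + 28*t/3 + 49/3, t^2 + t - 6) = 1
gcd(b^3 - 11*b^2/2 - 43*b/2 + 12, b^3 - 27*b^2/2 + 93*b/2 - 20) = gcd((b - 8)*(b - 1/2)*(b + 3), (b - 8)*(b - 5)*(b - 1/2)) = b^2 - 17*b/2 + 4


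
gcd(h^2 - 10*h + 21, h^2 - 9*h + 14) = h - 7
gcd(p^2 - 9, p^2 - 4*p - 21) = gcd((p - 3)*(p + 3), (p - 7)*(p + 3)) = p + 3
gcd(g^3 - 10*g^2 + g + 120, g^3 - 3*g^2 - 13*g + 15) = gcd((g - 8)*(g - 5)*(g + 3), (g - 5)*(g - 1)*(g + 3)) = g^2 - 2*g - 15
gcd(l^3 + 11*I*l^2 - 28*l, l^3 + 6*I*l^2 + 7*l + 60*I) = l + 4*I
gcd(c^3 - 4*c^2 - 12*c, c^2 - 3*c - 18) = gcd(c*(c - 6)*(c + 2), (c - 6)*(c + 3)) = c - 6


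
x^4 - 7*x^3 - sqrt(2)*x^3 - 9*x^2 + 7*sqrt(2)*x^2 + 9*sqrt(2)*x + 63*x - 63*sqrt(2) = (x - 7)*(x - 3)*(x + 3)*(x - sqrt(2))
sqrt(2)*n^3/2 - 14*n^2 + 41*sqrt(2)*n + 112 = (n - 8*sqrt(2))*(n - 7*sqrt(2))*(sqrt(2)*n/2 + 1)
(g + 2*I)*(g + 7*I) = g^2 + 9*I*g - 14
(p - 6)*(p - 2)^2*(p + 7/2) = p^4 - 13*p^3/2 - 7*p^2 + 74*p - 84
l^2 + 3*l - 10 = (l - 2)*(l + 5)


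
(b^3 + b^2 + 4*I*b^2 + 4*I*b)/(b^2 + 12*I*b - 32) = b*(b + 1)/(b + 8*I)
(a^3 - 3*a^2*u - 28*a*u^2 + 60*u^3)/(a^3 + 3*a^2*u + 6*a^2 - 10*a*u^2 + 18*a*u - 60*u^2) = (a - 6*u)/(a + 6)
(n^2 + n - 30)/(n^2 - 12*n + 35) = (n + 6)/(n - 7)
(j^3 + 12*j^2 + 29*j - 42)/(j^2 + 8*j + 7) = (j^2 + 5*j - 6)/(j + 1)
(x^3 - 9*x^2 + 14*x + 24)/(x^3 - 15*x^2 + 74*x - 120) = (x + 1)/(x - 5)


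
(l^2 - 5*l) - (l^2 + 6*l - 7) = 7 - 11*l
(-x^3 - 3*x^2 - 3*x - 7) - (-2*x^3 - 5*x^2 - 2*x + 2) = x^3 + 2*x^2 - x - 9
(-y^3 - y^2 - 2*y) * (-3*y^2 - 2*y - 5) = 3*y^5 + 5*y^4 + 13*y^3 + 9*y^2 + 10*y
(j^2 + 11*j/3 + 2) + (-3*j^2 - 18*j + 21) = -2*j^2 - 43*j/3 + 23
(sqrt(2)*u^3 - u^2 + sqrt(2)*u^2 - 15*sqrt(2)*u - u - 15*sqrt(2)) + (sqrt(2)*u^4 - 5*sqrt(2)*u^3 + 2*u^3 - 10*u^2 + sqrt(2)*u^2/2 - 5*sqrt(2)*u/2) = sqrt(2)*u^4 - 4*sqrt(2)*u^3 + 2*u^3 - 11*u^2 + 3*sqrt(2)*u^2/2 - 35*sqrt(2)*u/2 - u - 15*sqrt(2)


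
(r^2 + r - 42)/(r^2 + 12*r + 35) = (r - 6)/(r + 5)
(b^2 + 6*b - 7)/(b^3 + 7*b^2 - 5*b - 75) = (b^2 + 6*b - 7)/(b^3 + 7*b^2 - 5*b - 75)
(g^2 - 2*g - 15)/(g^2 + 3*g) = (g - 5)/g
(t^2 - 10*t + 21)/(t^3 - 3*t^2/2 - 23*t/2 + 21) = 2*(t - 7)/(2*t^2 + 3*t - 14)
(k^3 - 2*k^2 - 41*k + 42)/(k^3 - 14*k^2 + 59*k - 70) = (k^2 + 5*k - 6)/(k^2 - 7*k + 10)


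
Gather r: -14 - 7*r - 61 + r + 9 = -6*r - 66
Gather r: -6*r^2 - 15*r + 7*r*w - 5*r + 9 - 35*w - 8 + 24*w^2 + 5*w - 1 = -6*r^2 + r*(7*w - 20) + 24*w^2 - 30*w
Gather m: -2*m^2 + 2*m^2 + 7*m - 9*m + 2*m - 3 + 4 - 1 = 0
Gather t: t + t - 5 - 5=2*t - 10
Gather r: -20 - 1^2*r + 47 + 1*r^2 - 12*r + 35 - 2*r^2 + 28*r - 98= -r^2 + 15*r - 36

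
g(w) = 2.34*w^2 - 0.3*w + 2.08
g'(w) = 4.68*w - 0.3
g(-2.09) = 12.93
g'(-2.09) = -10.08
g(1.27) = 5.47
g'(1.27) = 5.64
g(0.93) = 3.82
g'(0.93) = 4.05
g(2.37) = 14.51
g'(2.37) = 10.79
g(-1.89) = 11.01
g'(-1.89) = -9.15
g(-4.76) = 56.53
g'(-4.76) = -22.58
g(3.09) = 23.50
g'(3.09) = 14.16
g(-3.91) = 39.03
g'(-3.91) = -18.60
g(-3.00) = 24.04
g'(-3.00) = -14.34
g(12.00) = 335.44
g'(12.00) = 55.86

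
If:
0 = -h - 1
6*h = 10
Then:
No Solution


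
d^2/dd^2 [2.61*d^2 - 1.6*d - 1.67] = 5.22000000000000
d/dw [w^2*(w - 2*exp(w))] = w*(-2*w*exp(w) + 3*w - 4*exp(w))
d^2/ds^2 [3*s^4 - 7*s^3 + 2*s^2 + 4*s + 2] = 36*s^2 - 42*s + 4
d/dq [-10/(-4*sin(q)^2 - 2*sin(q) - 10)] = -5*(4*sin(q) + 1)*cos(q)/(sin(q) - cos(2*q) + 6)^2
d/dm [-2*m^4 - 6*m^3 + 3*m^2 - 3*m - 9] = -8*m^3 - 18*m^2 + 6*m - 3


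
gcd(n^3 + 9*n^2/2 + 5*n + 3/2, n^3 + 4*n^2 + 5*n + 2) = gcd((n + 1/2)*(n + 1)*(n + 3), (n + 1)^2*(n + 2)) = n + 1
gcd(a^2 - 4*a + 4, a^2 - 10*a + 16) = a - 2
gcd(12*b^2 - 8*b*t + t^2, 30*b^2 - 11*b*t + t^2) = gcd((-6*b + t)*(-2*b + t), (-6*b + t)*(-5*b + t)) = -6*b + t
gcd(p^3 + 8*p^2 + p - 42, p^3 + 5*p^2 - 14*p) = p^2 + 5*p - 14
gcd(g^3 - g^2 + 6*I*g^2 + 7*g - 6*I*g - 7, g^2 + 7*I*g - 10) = 1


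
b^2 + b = b*(b + 1)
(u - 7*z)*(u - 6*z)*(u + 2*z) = u^3 - 11*u^2*z + 16*u*z^2 + 84*z^3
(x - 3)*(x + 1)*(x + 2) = x^3 - 7*x - 6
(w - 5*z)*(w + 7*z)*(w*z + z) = w^3*z + 2*w^2*z^2 + w^2*z - 35*w*z^3 + 2*w*z^2 - 35*z^3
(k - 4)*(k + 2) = k^2 - 2*k - 8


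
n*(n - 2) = n^2 - 2*n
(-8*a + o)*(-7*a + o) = 56*a^2 - 15*a*o + o^2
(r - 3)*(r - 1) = r^2 - 4*r + 3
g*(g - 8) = g^2 - 8*g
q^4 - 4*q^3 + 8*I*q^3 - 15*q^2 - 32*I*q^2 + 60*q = q*(q - 4)*(q + 3*I)*(q + 5*I)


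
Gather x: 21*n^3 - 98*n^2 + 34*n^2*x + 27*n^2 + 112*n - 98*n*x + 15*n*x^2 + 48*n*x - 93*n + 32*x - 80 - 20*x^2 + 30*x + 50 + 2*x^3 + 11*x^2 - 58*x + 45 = 21*n^3 - 71*n^2 + 19*n + 2*x^3 + x^2*(15*n - 9) + x*(34*n^2 - 50*n + 4) + 15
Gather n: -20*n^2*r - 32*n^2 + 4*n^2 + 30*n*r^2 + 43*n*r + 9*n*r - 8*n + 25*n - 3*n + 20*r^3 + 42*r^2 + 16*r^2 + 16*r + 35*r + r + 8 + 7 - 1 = n^2*(-20*r - 28) + n*(30*r^2 + 52*r + 14) + 20*r^3 + 58*r^2 + 52*r + 14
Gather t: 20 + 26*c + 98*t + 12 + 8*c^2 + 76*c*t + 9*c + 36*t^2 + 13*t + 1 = 8*c^2 + 35*c + 36*t^2 + t*(76*c + 111) + 33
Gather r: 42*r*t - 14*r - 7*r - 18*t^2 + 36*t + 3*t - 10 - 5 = r*(42*t - 21) - 18*t^2 + 39*t - 15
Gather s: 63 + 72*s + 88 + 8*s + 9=80*s + 160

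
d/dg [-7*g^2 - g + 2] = -14*g - 1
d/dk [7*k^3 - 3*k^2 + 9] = 3*k*(7*k - 2)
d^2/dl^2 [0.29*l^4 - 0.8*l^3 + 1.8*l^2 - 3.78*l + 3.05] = 3.48*l^2 - 4.8*l + 3.6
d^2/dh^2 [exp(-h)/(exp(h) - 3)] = ((exp(h) - 3)^2 + (exp(h) - 3)*exp(h) + 2*exp(2*h))*exp(-h)/(exp(h) - 3)^3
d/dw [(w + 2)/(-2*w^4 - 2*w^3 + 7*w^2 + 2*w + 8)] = (6*w^4 + 20*w^3 + 5*w^2 - 28*w + 4)/(4*w^8 + 8*w^7 - 24*w^6 - 36*w^5 + 9*w^4 - 4*w^3 + 116*w^2 + 32*w + 64)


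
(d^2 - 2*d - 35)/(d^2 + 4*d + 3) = (d^2 - 2*d - 35)/(d^2 + 4*d + 3)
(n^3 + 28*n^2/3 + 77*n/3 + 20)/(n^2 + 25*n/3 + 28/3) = (n^2 + 8*n + 15)/(n + 7)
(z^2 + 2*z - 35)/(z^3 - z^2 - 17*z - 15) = (z + 7)/(z^2 + 4*z + 3)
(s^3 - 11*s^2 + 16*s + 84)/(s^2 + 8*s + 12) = (s^2 - 13*s + 42)/(s + 6)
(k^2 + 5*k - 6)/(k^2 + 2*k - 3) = (k + 6)/(k + 3)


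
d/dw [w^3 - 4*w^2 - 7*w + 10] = 3*w^2 - 8*w - 7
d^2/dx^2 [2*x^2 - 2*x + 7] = 4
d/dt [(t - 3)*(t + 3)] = 2*t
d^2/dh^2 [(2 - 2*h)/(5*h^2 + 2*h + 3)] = 4*(-4*(h - 1)*(5*h + 1)^2 + 3*(5*h - 1)*(5*h^2 + 2*h + 3))/(5*h^2 + 2*h + 3)^3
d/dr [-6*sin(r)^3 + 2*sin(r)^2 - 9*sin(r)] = (-18*sin(r)^2 + 4*sin(r) - 9)*cos(r)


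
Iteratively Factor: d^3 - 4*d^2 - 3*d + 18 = (d - 3)*(d^2 - d - 6) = (d - 3)*(d + 2)*(d - 3)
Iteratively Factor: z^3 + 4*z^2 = (z)*(z^2 + 4*z) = z^2*(z + 4)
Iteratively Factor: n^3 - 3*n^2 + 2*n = (n)*(n^2 - 3*n + 2) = n*(n - 1)*(n - 2)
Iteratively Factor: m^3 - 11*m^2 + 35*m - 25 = (m - 1)*(m^2 - 10*m + 25) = (m - 5)*(m - 1)*(m - 5)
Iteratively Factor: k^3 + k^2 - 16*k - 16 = (k + 1)*(k^2 - 16) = (k - 4)*(k + 1)*(k + 4)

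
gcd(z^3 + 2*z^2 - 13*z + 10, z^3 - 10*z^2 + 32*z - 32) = z - 2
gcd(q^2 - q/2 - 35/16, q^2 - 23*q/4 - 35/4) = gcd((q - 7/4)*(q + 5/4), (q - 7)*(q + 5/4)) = q + 5/4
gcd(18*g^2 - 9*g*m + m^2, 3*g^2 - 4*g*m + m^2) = 3*g - m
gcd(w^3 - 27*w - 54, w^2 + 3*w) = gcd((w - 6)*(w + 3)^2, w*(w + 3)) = w + 3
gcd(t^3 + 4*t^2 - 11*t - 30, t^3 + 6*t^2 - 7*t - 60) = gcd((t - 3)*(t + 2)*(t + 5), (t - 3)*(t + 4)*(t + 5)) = t^2 + 2*t - 15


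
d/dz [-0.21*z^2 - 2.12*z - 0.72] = -0.42*z - 2.12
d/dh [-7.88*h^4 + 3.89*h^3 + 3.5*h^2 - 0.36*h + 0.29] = -31.52*h^3 + 11.67*h^2 + 7.0*h - 0.36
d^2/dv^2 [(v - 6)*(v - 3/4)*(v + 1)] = 6*v - 23/2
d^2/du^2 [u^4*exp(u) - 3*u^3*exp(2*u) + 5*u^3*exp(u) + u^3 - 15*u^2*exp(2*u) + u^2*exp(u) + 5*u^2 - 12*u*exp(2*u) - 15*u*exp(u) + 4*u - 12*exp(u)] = u^4*exp(u) - 12*u^3*exp(2*u) + 13*u^3*exp(u) - 96*u^2*exp(2*u) + 43*u^2*exp(u) - 186*u*exp(2*u) + 19*u*exp(u) + 6*u - 78*exp(2*u) - 40*exp(u) + 10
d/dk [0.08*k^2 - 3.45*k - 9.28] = 0.16*k - 3.45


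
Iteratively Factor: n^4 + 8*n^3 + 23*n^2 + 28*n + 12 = (n + 2)*(n^3 + 6*n^2 + 11*n + 6) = (n + 2)^2*(n^2 + 4*n + 3) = (n + 2)^2*(n + 3)*(n + 1)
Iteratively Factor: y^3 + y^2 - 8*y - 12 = (y + 2)*(y^2 - y - 6) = (y - 3)*(y + 2)*(y + 2)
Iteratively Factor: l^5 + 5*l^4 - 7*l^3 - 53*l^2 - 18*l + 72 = (l + 4)*(l^4 + l^3 - 11*l^2 - 9*l + 18) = (l + 2)*(l + 4)*(l^3 - l^2 - 9*l + 9) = (l - 1)*(l + 2)*(l + 4)*(l^2 - 9) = (l - 3)*(l - 1)*(l + 2)*(l + 4)*(l + 3)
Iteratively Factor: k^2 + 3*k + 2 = (k + 2)*(k + 1)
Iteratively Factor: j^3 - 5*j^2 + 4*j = (j)*(j^2 - 5*j + 4) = j*(j - 4)*(j - 1)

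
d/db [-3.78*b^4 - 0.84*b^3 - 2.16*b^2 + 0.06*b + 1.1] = -15.12*b^3 - 2.52*b^2 - 4.32*b + 0.06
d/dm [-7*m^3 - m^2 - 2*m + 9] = -21*m^2 - 2*m - 2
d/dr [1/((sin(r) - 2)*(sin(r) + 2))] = -sin(2*r)/((sin(r) - 2)^2*(sin(r) + 2)^2)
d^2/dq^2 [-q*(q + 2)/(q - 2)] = -16/(q^3 - 6*q^2 + 12*q - 8)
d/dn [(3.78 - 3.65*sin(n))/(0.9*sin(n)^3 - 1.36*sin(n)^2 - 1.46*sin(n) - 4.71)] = (6.57*sin(n)^3 - 15.17*sin(n)^2 + 10.2816*sin(n) + 22.7103)*cos(n)/(0.81*sin(n)^6 - 2.448*sin(n)^5 - 0.7784*sin(n)^4 - 4.5068*sin(n)^3 + 14.9428*sin(n)^2 + 13.7532*sin(n) + 22.1841)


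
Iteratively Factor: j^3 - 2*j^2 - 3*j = (j + 1)*(j^2 - 3*j) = (j - 3)*(j + 1)*(j)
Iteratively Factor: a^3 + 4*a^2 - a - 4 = (a - 1)*(a^2 + 5*a + 4) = (a - 1)*(a + 1)*(a + 4)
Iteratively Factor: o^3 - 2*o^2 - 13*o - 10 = (o - 5)*(o^2 + 3*o + 2) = (o - 5)*(o + 1)*(o + 2)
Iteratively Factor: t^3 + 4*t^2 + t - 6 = (t + 3)*(t^2 + t - 2) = (t - 1)*(t + 3)*(t + 2)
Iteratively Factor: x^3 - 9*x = (x + 3)*(x^2 - 3*x) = (x - 3)*(x + 3)*(x)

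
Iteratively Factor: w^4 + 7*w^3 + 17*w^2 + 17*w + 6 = (w + 1)*(w^3 + 6*w^2 + 11*w + 6) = (w + 1)*(w + 2)*(w^2 + 4*w + 3) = (w + 1)^2*(w + 2)*(w + 3)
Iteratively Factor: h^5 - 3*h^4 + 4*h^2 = (h + 1)*(h^4 - 4*h^3 + 4*h^2) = (h - 2)*(h + 1)*(h^3 - 2*h^2) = h*(h - 2)*(h + 1)*(h^2 - 2*h) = h^2*(h - 2)*(h + 1)*(h - 2)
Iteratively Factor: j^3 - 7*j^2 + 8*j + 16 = (j + 1)*(j^2 - 8*j + 16) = (j - 4)*(j + 1)*(j - 4)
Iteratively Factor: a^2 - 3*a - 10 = (a + 2)*(a - 5)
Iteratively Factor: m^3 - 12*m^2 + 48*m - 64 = (m - 4)*(m^2 - 8*m + 16) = (m - 4)^2*(m - 4)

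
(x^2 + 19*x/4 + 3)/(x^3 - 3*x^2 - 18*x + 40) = (x + 3/4)/(x^2 - 7*x + 10)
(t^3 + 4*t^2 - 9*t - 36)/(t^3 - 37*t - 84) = (t - 3)/(t - 7)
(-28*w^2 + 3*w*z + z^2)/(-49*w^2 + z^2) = (-4*w + z)/(-7*w + z)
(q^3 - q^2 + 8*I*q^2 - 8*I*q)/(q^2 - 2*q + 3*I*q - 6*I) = q*(q^2 + q*(-1 + 8*I) - 8*I)/(q^2 + q*(-2 + 3*I) - 6*I)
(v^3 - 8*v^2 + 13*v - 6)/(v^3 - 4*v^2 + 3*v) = (v^2 - 7*v + 6)/(v*(v - 3))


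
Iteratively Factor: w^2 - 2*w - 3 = (w - 3)*(w + 1)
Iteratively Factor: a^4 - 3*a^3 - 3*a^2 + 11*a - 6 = (a - 1)*(a^3 - 2*a^2 - 5*a + 6) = (a - 3)*(a - 1)*(a^2 + a - 2) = (a - 3)*(a - 1)*(a + 2)*(a - 1)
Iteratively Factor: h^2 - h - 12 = (h - 4)*(h + 3)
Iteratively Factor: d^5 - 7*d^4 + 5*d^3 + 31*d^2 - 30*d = (d - 5)*(d^4 - 2*d^3 - 5*d^2 + 6*d) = (d - 5)*(d + 2)*(d^3 - 4*d^2 + 3*d) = (d - 5)*(d - 1)*(d + 2)*(d^2 - 3*d) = d*(d - 5)*(d - 1)*(d + 2)*(d - 3)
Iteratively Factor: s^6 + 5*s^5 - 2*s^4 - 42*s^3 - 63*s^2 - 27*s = (s)*(s^5 + 5*s^4 - 2*s^3 - 42*s^2 - 63*s - 27) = s*(s + 1)*(s^4 + 4*s^3 - 6*s^2 - 36*s - 27) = s*(s + 1)^2*(s^3 + 3*s^2 - 9*s - 27) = s*(s - 3)*(s + 1)^2*(s^2 + 6*s + 9) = s*(s - 3)*(s + 1)^2*(s + 3)*(s + 3)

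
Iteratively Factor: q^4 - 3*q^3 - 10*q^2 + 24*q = (q - 2)*(q^3 - q^2 - 12*q) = (q - 4)*(q - 2)*(q^2 + 3*q) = q*(q - 4)*(q - 2)*(q + 3)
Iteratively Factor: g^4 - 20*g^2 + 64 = (g + 2)*(g^3 - 2*g^2 - 16*g + 32) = (g + 2)*(g + 4)*(g^2 - 6*g + 8) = (g - 2)*(g + 2)*(g + 4)*(g - 4)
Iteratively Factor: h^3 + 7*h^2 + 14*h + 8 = (h + 4)*(h^2 + 3*h + 2) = (h + 1)*(h + 4)*(h + 2)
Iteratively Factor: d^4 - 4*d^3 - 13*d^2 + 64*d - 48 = (d - 1)*(d^3 - 3*d^2 - 16*d + 48) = (d - 4)*(d - 1)*(d^2 + d - 12) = (d - 4)*(d - 3)*(d - 1)*(d + 4)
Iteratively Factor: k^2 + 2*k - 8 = (k + 4)*(k - 2)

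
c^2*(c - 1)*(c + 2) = c^4 + c^3 - 2*c^2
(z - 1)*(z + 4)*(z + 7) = z^3 + 10*z^2 + 17*z - 28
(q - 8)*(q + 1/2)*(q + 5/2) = q^3 - 5*q^2 - 91*q/4 - 10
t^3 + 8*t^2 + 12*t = t*(t + 2)*(t + 6)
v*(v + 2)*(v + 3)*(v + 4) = v^4 + 9*v^3 + 26*v^2 + 24*v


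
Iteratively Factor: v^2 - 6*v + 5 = (v - 1)*(v - 5)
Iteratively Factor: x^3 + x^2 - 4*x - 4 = (x - 2)*(x^2 + 3*x + 2) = (x - 2)*(x + 2)*(x + 1)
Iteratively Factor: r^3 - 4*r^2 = (r)*(r^2 - 4*r) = r^2*(r - 4)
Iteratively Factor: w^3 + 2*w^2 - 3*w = (w - 1)*(w^2 + 3*w) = w*(w - 1)*(w + 3)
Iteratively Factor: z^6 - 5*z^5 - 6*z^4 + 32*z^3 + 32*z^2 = (z - 4)*(z^5 - z^4 - 10*z^3 - 8*z^2) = z*(z - 4)*(z^4 - z^3 - 10*z^2 - 8*z) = z*(z - 4)*(z + 1)*(z^3 - 2*z^2 - 8*z) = z^2*(z - 4)*(z + 1)*(z^2 - 2*z - 8) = z^2*(z - 4)^2*(z + 1)*(z + 2)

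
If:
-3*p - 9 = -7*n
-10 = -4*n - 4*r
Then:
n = 5/2 - r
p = 17/6 - 7*r/3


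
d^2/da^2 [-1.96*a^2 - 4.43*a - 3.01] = -3.92000000000000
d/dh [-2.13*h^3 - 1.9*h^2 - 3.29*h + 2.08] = -6.39*h^2 - 3.8*h - 3.29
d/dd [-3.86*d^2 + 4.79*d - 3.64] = 4.79 - 7.72*d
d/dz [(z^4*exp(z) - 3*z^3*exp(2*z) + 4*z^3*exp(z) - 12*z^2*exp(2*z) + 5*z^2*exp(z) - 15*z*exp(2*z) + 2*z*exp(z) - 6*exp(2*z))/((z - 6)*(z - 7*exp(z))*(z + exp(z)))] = ((z - 6)*(z - 7*exp(z))*(z + exp(z))*(z^4 - 6*z^3*exp(z) + 8*z^3 - 33*z^2*exp(z) + 17*z^2 - 54*z*exp(z) + 12*z - 27*exp(z) + 2) - (z - 6)*(z - 7*exp(z))*(exp(z) + 1)*(z^4 - 3*z^3*exp(z) + 4*z^3 - 12*z^2*exp(z) + 5*z^2 - 15*z*exp(z) + 2*z - 6*exp(z)) + (z - 6)*(z + exp(z))*(7*exp(z) - 1)*(z^4 - 3*z^3*exp(z) + 4*z^3 - 12*z^2*exp(z) + 5*z^2 - 15*z*exp(z) + 2*z - 6*exp(z)) + (z - 7*exp(z))*(z + exp(z))*(-z^4 + 3*z^3*exp(z) - 4*z^3 + 12*z^2*exp(z) - 5*z^2 + 15*z*exp(z) - 2*z + 6*exp(z)))*exp(z)/((z - 6)^2*(z - 7*exp(z))^2*(z + exp(z))^2)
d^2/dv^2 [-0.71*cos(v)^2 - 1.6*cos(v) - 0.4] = 1.6*cos(v) + 1.42*cos(2*v)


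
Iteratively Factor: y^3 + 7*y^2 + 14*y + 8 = (y + 1)*(y^2 + 6*y + 8) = (y + 1)*(y + 4)*(y + 2)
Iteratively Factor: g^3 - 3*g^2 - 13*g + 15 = (g + 3)*(g^2 - 6*g + 5) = (g - 5)*(g + 3)*(g - 1)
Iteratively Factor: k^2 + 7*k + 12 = (k + 4)*(k + 3)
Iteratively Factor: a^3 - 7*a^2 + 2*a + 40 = (a - 5)*(a^2 - 2*a - 8) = (a - 5)*(a + 2)*(a - 4)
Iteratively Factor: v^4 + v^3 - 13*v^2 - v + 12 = (v - 3)*(v^3 + 4*v^2 - v - 4) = (v - 3)*(v + 1)*(v^2 + 3*v - 4) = (v - 3)*(v + 1)*(v + 4)*(v - 1)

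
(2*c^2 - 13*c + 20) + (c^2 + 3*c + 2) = 3*c^2 - 10*c + 22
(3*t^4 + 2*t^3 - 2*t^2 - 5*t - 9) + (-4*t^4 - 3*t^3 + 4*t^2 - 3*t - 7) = -t^4 - t^3 + 2*t^2 - 8*t - 16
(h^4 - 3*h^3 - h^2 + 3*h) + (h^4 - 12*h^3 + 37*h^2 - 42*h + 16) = 2*h^4 - 15*h^3 + 36*h^2 - 39*h + 16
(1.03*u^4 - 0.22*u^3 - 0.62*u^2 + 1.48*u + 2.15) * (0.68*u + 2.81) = 0.7004*u^5 + 2.7447*u^4 - 1.0398*u^3 - 0.7358*u^2 + 5.6208*u + 6.0415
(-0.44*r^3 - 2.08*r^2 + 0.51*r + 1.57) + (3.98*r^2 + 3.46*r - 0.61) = -0.44*r^3 + 1.9*r^2 + 3.97*r + 0.96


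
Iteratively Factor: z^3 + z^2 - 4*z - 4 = (z + 1)*(z^2 - 4) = (z + 1)*(z + 2)*(z - 2)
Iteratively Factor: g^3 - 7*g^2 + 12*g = (g - 4)*(g^2 - 3*g) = (g - 4)*(g - 3)*(g)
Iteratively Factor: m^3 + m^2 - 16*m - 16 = (m + 4)*(m^2 - 3*m - 4) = (m + 1)*(m + 4)*(m - 4)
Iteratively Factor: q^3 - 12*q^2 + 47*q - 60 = (q - 4)*(q^2 - 8*q + 15) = (q - 4)*(q - 3)*(q - 5)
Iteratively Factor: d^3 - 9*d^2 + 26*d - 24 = (d - 3)*(d^2 - 6*d + 8) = (d - 4)*(d - 3)*(d - 2)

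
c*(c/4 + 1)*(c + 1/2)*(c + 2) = c^4/4 + 13*c^3/8 + 11*c^2/4 + c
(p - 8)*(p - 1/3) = p^2 - 25*p/3 + 8/3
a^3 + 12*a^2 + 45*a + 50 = (a + 2)*(a + 5)^2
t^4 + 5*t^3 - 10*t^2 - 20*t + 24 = (t - 2)*(t - 1)*(t + 2)*(t + 6)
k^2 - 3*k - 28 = (k - 7)*(k + 4)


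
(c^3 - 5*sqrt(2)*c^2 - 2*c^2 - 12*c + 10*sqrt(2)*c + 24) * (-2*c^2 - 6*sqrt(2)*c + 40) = -2*c^5 + 4*c^4 + 4*sqrt(2)*c^4 - 8*sqrt(2)*c^3 + 124*c^3 - 248*c^2 - 128*sqrt(2)*c^2 - 480*c + 256*sqrt(2)*c + 960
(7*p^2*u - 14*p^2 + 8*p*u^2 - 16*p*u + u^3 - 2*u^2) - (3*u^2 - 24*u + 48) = 7*p^2*u - 14*p^2 + 8*p*u^2 - 16*p*u + u^3 - 5*u^2 + 24*u - 48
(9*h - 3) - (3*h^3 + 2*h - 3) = -3*h^3 + 7*h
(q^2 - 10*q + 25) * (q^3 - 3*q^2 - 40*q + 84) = q^5 - 13*q^4 + 15*q^3 + 409*q^2 - 1840*q + 2100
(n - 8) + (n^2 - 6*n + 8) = n^2 - 5*n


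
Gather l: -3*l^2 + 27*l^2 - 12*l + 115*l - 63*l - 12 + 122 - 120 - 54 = 24*l^2 + 40*l - 64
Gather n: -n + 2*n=n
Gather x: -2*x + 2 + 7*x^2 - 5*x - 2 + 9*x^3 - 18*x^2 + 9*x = 9*x^3 - 11*x^2 + 2*x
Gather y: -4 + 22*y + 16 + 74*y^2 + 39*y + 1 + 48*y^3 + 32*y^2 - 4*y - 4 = 48*y^3 + 106*y^2 + 57*y + 9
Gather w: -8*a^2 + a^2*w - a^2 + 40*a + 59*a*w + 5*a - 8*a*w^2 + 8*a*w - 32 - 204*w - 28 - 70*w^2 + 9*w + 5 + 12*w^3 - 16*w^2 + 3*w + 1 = -9*a^2 + 45*a + 12*w^3 + w^2*(-8*a - 86) + w*(a^2 + 67*a - 192) - 54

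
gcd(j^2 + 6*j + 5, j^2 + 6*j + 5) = j^2 + 6*j + 5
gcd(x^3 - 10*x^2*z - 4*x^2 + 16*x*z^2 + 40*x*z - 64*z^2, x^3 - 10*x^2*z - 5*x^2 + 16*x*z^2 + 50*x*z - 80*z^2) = x^2 - 10*x*z + 16*z^2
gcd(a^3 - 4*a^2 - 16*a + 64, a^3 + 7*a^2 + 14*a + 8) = a + 4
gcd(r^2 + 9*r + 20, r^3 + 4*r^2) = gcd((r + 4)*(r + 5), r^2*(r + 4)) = r + 4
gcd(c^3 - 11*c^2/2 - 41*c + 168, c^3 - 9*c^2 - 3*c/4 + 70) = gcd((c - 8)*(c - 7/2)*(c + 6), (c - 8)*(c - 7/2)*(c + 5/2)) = c^2 - 23*c/2 + 28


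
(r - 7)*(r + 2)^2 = r^3 - 3*r^2 - 24*r - 28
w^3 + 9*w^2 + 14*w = w*(w + 2)*(w + 7)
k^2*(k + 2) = k^3 + 2*k^2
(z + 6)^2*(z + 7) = z^3 + 19*z^2 + 120*z + 252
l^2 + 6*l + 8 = (l + 2)*(l + 4)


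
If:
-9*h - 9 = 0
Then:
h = -1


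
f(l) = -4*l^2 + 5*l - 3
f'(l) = 5 - 8*l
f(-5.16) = -135.30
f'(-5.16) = 46.28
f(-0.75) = -9.00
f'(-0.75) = 11.00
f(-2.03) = -29.63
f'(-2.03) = 21.24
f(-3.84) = -81.18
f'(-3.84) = 35.72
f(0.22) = -2.09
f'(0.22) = 3.24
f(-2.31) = -35.89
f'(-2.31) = 23.48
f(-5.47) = -150.03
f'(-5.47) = 48.76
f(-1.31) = -16.41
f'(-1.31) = 15.48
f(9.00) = -282.00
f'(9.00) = -67.00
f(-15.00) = -978.00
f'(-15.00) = 125.00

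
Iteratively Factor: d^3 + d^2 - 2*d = (d)*(d^2 + d - 2) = d*(d + 2)*(d - 1)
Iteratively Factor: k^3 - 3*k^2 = (k)*(k^2 - 3*k) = k*(k - 3)*(k)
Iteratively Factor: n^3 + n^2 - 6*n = (n + 3)*(n^2 - 2*n) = n*(n + 3)*(n - 2)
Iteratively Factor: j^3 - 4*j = (j)*(j^2 - 4) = j*(j + 2)*(j - 2)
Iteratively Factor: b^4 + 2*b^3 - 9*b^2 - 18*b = (b - 3)*(b^3 + 5*b^2 + 6*b) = b*(b - 3)*(b^2 + 5*b + 6) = b*(b - 3)*(b + 2)*(b + 3)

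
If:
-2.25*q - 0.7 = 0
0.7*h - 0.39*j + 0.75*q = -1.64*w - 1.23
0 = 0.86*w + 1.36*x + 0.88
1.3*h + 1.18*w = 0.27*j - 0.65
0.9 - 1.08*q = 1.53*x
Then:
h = 0.17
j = -6.81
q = -0.31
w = -2.30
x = 0.81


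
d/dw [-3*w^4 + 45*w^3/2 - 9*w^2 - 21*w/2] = -12*w^3 + 135*w^2/2 - 18*w - 21/2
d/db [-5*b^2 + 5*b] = 5 - 10*b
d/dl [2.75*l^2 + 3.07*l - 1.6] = 5.5*l + 3.07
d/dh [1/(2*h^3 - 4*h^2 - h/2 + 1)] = 2*(-12*h^2 + 16*h + 1)/(4*h^3 - 8*h^2 - h + 2)^2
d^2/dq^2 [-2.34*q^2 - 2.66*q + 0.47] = -4.68000000000000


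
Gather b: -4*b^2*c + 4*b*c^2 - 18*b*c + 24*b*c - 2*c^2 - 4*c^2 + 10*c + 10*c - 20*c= -4*b^2*c + b*(4*c^2 + 6*c) - 6*c^2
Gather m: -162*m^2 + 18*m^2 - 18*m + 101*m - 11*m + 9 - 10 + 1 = -144*m^2 + 72*m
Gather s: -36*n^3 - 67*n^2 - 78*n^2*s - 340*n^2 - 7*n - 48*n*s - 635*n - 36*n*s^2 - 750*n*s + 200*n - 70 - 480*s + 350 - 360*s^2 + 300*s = -36*n^3 - 407*n^2 - 442*n + s^2*(-36*n - 360) + s*(-78*n^2 - 798*n - 180) + 280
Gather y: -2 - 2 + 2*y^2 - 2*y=2*y^2 - 2*y - 4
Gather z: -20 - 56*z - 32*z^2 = -32*z^2 - 56*z - 20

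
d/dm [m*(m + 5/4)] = 2*m + 5/4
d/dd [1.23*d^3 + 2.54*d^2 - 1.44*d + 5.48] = 3.69*d^2 + 5.08*d - 1.44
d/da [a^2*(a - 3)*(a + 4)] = a*(4*a^2 + 3*a - 24)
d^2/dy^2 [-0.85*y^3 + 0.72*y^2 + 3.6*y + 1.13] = 1.44 - 5.1*y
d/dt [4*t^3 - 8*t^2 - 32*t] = 12*t^2 - 16*t - 32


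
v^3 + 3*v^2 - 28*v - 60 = (v - 5)*(v + 2)*(v + 6)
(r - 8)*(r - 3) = r^2 - 11*r + 24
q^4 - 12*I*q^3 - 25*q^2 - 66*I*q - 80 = (q - 8*I)*(q - 5*I)*(q - I)*(q + 2*I)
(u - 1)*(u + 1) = u^2 - 1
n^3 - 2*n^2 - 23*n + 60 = (n - 4)*(n - 3)*(n + 5)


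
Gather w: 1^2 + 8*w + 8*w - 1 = 16*w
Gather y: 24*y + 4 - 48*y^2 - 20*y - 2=-48*y^2 + 4*y + 2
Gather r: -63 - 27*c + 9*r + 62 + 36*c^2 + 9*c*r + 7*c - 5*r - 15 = 36*c^2 - 20*c + r*(9*c + 4) - 16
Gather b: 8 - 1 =7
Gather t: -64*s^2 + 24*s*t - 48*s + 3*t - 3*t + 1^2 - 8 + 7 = -64*s^2 + 24*s*t - 48*s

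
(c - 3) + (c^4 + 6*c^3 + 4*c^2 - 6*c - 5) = c^4 + 6*c^3 + 4*c^2 - 5*c - 8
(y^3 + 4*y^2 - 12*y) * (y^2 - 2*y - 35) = y^5 + 2*y^4 - 55*y^3 - 116*y^2 + 420*y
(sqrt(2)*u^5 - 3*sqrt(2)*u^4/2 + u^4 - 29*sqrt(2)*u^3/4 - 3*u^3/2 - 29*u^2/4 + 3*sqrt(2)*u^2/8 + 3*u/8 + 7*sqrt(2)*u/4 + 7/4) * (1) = sqrt(2)*u^5 - 3*sqrt(2)*u^4/2 + u^4 - 29*sqrt(2)*u^3/4 - 3*u^3/2 - 29*u^2/4 + 3*sqrt(2)*u^2/8 + 3*u/8 + 7*sqrt(2)*u/4 + 7/4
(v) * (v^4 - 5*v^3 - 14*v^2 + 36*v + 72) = v^5 - 5*v^4 - 14*v^3 + 36*v^2 + 72*v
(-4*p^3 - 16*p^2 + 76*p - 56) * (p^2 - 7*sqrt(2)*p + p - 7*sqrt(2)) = -4*p^5 - 20*p^4 + 28*sqrt(2)*p^4 + 60*p^3 + 140*sqrt(2)*p^3 - 420*sqrt(2)*p^2 + 20*p^2 - 140*sqrt(2)*p - 56*p + 392*sqrt(2)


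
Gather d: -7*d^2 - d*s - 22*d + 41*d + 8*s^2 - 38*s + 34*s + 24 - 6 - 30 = -7*d^2 + d*(19 - s) + 8*s^2 - 4*s - 12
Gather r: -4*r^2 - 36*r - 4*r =-4*r^2 - 40*r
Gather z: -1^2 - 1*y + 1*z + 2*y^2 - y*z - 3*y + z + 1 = 2*y^2 - 4*y + z*(2 - y)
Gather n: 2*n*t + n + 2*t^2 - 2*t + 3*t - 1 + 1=n*(2*t + 1) + 2*t^2 + t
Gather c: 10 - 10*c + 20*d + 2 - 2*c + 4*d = -12*c + 24*d + 12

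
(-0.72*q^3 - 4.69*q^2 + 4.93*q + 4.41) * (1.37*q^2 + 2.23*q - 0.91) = -0.9864*q^5 - 8.0309*q^4 - 3.0494*q^3 + 21.3035*q^2 + 5.348*q - 4.0131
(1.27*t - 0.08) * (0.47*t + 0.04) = 0.5969*t^2 + 0.0132*t - 0.0032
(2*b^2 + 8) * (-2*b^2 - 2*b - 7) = -4*b^4 - 4*b^3 - 30*b^2 - 16*b - 56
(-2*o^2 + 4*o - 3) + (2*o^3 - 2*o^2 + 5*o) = 2*o^3 - 4*o^2 + 9*o - 3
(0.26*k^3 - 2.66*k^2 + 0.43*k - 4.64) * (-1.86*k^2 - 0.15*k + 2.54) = -0.4836*k^5 + 4.9086*k^4 + 0.2596*k^3 + 1.8095*k^2 + 1.7882*k - 11.7856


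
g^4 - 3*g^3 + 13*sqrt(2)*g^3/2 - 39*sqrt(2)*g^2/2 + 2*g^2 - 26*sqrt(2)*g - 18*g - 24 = (g - 4)*(g + 1)*(g + sqrt(2)/2)*(g + 6*sqrt(2))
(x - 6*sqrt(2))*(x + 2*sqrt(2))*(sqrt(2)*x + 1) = sqrt(2)*x^3 - 7*x^2 - 28*sqrt(2)*x - 24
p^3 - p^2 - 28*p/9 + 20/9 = (p - 2)*(p - 2/3)*(p + 5/3)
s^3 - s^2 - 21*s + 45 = (s - 3)^2*(s + 5)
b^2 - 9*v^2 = (b - 3*v)*(b + 3*v)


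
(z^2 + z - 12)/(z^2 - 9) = (z + 4)/(z + 3)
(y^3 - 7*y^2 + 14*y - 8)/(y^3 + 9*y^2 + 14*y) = (y^3 - 7*y^2 + 14*y - 8)/(y*(y^2 + 9*y + 14))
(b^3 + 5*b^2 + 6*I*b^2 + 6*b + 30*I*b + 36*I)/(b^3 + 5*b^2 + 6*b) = (b + 6*I)/b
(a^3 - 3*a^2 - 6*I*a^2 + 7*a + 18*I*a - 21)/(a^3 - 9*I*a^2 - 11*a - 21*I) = (a - 3)/(a - 3*I)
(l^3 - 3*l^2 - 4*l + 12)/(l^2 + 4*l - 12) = (l^2 - l - 6)/(l + 6)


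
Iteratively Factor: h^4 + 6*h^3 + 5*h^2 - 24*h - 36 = (h - 2)*(h^3 + 8*h^2 + 21*h + 18) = (h - 2)*(h + 2)*(h^2 + 6*h + 9) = (h - 2)*(h + 2)*(h + 3)*(h + 3)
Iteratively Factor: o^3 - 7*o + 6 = (o + 3)*(o^2 - 3*o + 2) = (o - 2)*(o + 3)*(o - 1)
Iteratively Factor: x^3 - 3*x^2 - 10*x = (x - 5)*(x^2 + 2*x) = (x - 5)*(x + 2)*(x)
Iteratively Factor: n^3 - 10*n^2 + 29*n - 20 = (n - 5)*(n^2 - 5*n + 4) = (n - 5)*(n - 1)*(n - 4)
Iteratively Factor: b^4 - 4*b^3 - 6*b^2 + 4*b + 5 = (b - 5)*(b^3 + b^2 - b - 1) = (b - 5)*(b - 1)*(b^2 + 2*b + 1) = (b - 5)*(b - 1)*(b + 1)*(b + 1)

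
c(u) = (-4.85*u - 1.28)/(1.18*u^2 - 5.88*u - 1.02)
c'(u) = (5.88 - 2.36*u)*(-4.85*u - 1.28)/(1.18*u^2 - 5.88*u - 1.02)^2 - 4.85/(1.18*u^2 - 5.88*u - 1.02) = (5.723*u^2 + 3.0208*u - 2.5794)/(1.3924*u^4 - 13.8768*u^3 + 32.1672*u^2 + 11.9952*u + 1.0404)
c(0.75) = 1.03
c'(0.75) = 0.13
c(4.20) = 4.42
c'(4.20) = 4.62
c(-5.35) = 0.38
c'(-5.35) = 0.04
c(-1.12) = 0.59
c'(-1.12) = 0.02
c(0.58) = 1.01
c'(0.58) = 0.07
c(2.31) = 1.50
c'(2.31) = 0.51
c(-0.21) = -0.98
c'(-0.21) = -41.59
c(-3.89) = 0.44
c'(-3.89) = 0.05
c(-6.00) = 0.36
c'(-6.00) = 0.03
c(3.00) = 1.97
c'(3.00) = 0.90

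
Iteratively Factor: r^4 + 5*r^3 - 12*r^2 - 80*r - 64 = (r + 4)*(r^3 + r^2 - 16*r - 16) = (r + 1)*(r + 4)*(r^2 - 16) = (r + 1)*(r + 4)^2*(r - 4)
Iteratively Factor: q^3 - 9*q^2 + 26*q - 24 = (q - 2)*(q^2 - 7*q + 12) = (q - 3)*(q - 2)*(q - 4)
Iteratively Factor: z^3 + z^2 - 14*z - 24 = (z + 3)*(z^2 - 2*z - 8) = (z + 2)*(z + 3)*(z - 4)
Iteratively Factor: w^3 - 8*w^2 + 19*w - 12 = (w - 3)*(w^2 - 5*w + 4) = (w - 4)*(w - 3)*(w - 1)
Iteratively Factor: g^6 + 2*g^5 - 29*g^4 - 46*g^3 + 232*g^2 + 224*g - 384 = (g - 1)*(g^5 + 3*g^4 - 26*g^3 - 72*g^2 + 160*g + 384) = (g - 3)*(g - 1)*(g^4 + 6*g^3 - 8*g^2 - 96*g - 128) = (g - 3)*(g - 1)*(g + 4)*(g^3 + 2*g^2 - 16*g - 32) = (g - 3)*(g - 1)*(g + 2)*(g + 4)*(g^2 - 16) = (g - 3)*(g - 1)*(g + 2)*(g + 4)^2*(g - 4)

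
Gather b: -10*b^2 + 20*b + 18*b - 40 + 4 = -10*b^2 + 38*b - 36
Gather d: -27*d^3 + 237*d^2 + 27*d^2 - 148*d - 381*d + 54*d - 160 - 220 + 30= -27*d^3 + 264*d^2 - 475*d - 350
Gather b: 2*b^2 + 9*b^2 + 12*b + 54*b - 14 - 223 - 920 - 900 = 11*b^2 + 66*b - 2057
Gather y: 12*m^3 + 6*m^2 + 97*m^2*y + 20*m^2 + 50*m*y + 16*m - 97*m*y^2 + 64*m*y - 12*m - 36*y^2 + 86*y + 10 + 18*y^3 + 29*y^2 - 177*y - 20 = 12*m^3 + 26*m^2 + 4*m + 18*y^3 + y^2*(-97*m - 7) + y*(97*m^2 + 114*m - 91) - 10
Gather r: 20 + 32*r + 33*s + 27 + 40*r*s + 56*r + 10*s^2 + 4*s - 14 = r*(40*s + 88) + 10*s^2 + 37*s + 33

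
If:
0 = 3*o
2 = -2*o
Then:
No Solution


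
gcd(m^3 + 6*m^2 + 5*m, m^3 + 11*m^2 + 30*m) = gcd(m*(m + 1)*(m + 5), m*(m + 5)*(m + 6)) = m^2 + 5*m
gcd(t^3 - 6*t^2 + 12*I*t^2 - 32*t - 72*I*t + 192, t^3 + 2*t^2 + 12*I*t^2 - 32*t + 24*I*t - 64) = t^2 + 12*I*t - 32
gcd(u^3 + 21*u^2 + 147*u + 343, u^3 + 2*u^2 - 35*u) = u + 7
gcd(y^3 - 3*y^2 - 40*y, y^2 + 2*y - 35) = 1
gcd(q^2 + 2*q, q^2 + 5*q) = q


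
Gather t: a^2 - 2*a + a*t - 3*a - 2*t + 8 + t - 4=a^2 - 5*a + t*(a - 1) + 4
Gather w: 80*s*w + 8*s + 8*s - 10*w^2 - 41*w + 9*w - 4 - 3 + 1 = 16*s - 10*w^2 + w*(80*s - 32) - 6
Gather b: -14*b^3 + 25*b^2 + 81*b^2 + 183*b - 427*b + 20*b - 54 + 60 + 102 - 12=-14*b^3 + 106*b^2 - 224*b + 96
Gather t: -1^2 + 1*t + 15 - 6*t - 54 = -5*t - 40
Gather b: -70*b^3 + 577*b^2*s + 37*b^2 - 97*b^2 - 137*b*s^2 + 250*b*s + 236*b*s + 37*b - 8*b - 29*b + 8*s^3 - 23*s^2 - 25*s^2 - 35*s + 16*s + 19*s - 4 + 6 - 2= -70*b^3 + b^2*(577*s - 60) + b*(-137*s^2 + 486*s) + 8*s^3 - 48*s^2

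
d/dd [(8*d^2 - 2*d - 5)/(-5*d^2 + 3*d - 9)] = (14*d^2 - 194*d + 33)/(25*d^4 - 30*d^3 + 99*d^2 - 54*d + 81)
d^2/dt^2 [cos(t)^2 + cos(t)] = -cos(t) - 2*cos(2*t)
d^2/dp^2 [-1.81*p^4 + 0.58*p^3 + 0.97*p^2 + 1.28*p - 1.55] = -21.72*p^2 + 3.48*p + 1.94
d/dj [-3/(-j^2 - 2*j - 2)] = 6*(-j - 1)/(j^2 + 2*j + 2)^2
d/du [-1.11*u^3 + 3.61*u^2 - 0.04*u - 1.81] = -3.33*u^2 + 7.22*u - 0.04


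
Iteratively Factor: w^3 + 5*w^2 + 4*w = (w)*(w^2 + 5*w + 4) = w*(w + 1)*(w + 4)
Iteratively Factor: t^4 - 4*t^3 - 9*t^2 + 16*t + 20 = (t + 2)*(t^3 - 6*t^2 + 3*t + 10) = (t - 2)*(t + 2)*(t^2 - 4*t - 5) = (t - 5)*(t - 2)*(t + 2)*(t + 1)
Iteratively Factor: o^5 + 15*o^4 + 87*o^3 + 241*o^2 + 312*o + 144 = (o + 4)*(o^4 + 11*o^3 + 43*o^2 + 69*o + 36) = (o + 4)^2*(o^3 + 7*o^2 + 15*o + 9) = (o + 1)*(o + 4)^2*(o^2 + 6*o + 9) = (o + 1)*(o + 3)*(o + 4)^2*(o + 3)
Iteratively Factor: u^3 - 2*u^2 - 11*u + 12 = (u + 3)*(u^2 - 5*u + 4) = (u - 4)*(u + 3)*(u - 1)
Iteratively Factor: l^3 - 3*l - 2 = (l + 1)*(l^2 - l - 2) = (l + 1)^2*(l - 2)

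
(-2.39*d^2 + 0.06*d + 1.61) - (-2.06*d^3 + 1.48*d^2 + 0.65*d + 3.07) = 2.06*d^3 - 3.87*d^2 - 0.59*d - 1.46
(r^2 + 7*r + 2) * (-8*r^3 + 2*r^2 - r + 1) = -8*r^5 - 54*r^4 - 3*r^3 - 2*r^2 + 5*r + 2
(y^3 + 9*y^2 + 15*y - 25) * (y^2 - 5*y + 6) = y^5 + 4*y^4 - 24*y^3 - 46*y^2 + 215*y - 150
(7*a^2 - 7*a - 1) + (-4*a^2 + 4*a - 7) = 3*a^2 - 3*a - 8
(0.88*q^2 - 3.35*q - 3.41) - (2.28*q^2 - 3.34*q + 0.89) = -1.4*q^2 - 0.0100000000000002*q - 4.3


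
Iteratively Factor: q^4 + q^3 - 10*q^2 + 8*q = (q - 2)*(q^3 + 3*q^2 - 4*q) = (q - 2)*(q - 1)*(q^2 + 4*q) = (q - 2)*(q - 1)*(q + 4)*(q)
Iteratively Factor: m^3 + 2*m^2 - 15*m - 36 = (m - 4)*(m^2 + 6*m + 9) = (m - 4)*(m + 3)*(m + 3)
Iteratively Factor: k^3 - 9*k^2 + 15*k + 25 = (k + 1)*(k^2 - 10*k + 25) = (k - 5)*(k + 1)*(k - 5)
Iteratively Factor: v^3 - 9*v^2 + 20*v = (v - 4)*(v^2 - 5*v) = (v - 5)*(v - 4)*(v)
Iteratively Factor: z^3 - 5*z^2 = (z - 5)*(z^2) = z*(z - 5)*(z)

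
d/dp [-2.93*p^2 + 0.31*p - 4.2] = 0.31 - 5.86*p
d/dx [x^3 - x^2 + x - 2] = 3*x^2 - 2*x + 1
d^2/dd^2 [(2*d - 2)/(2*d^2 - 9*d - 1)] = 4*((11 - 6*d)*(-2*d^2 + 9*d + 1) - (d - 1)*(4*d - 9)^2)/(-2*d^2 + 9*d + 1)^3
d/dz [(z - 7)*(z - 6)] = 2*z - 13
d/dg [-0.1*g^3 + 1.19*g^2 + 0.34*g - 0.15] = -0.3*g^2 + 2.38*g + 0.34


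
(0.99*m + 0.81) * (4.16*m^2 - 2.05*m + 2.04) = 4.1184*m^3 + 1.3401*m^2 + 0.3591*m + 1.6524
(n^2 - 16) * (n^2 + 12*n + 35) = n^4 + 12*n^3 + 19*n^2 - 192*n - 560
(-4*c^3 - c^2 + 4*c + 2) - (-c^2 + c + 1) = -4*c^3 + 3*c + 1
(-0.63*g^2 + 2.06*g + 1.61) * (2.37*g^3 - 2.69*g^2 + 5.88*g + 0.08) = -1.4931*g^5 + 6.5769*g^4 - 5.4301*g^3 + 7.7315*g^2 + 9.6316*g + 0.1288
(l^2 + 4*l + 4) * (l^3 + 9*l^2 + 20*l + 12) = l^5 + 13*l^4 + 60*l^3 + 128*l^2 + 128*l + 48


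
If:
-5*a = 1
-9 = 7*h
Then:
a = -1/5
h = -9/7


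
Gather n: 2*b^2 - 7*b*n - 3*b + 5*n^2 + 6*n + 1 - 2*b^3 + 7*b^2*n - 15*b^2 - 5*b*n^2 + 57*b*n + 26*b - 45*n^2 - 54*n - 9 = -2*b^3 - 13*b^2 + 23*b + n^2*(-5*b - 40) + n*(7*b^2 + 50*b - 48) - 8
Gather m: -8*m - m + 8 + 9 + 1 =18 - 9*m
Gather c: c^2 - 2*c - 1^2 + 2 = c^2 - 2*c + 1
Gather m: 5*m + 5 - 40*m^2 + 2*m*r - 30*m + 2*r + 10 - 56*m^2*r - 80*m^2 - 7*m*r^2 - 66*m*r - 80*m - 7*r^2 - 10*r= m^2*(-56*r - 120) + m*(-7*r^2 - 64*r - 105) - 7*r^2 - 8*r + 15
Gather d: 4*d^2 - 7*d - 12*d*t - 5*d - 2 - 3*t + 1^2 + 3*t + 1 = 4*d^2 + d*(-12*t - 12)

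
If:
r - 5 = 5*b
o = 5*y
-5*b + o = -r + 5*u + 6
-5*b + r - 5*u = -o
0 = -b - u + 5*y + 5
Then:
No Solution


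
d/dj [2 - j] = -1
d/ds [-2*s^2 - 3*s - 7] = -4*s - 3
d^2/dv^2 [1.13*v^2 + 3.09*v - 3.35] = 2.26000000000000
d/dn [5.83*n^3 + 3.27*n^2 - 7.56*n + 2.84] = 17.49*n^2 + 6.54*n - 7.56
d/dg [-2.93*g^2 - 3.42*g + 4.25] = -5.86*g - 3.42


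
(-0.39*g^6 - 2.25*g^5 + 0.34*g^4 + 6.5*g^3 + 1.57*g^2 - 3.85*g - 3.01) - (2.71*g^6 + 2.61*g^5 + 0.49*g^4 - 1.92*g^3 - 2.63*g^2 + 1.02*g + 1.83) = -3.1*g^6 - 4.86*g^5 - 0.15*g^4 + 8.42*g^3 + 4.2*g^2 - 4.87*g - 4.84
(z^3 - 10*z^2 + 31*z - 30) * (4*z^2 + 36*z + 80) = 4*z^5 - 4*z^4 - 156*z^3 + 196*z^2 + 1400*z - 2400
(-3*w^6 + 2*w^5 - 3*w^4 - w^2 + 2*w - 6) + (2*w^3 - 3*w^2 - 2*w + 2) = -3*w^6 + 2*w^5 - 3*w^4 + 2*w^3 - 4*w^2 - 4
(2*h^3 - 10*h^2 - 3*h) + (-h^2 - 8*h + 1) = 2*h^3 - 11*h^2 - 11*h + 1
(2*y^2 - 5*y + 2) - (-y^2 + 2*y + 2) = 3*y^2 - 7*y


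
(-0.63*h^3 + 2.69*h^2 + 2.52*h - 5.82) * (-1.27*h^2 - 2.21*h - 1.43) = 0.8001*h^5 - 2.024*h^4 - 8.2444*h^3 - 2.0245*h^2 + 9.2586*h + 8.3226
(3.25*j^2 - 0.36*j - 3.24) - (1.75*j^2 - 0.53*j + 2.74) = 1.5*j^2 + 0.17*j - 5.98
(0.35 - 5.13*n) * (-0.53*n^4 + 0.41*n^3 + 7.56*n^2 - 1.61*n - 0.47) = 2.7189*n^5 - 2.2888*n^4 - 38.6393*n^3 + 10.9053*n^2 + 1.8476*n - 0.1645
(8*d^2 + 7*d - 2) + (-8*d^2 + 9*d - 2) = 16*d - 4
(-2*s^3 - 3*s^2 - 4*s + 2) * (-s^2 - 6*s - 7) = 2*s^5 + 15*s^4 + 36*s^3 + 43*s^2 + 16*s - 14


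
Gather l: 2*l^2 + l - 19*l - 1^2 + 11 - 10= 2*l^2 - 18*l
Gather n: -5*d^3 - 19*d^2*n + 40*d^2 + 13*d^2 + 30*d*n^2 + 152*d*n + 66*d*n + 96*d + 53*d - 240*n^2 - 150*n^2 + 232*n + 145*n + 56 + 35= -5*d^3 + 53*d^2 + 149*d + n^2*(30*d - 390) + n*(-19*d^2 + 218*d + 377) + 91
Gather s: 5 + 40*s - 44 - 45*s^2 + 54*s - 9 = -45*s^2 + 94*s - 48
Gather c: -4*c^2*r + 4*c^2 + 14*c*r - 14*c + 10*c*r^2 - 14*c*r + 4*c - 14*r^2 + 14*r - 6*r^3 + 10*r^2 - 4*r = c^2*(4 - 4*r) + c*(10*r^2 - 10) - 6*r^3 - 4*r^2 + 10*r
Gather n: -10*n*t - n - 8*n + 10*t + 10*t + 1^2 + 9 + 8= n*(-10*t - 9) + 20*t + 18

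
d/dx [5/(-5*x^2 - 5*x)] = (2*x + 1)/(x^2*(x + 1)^2)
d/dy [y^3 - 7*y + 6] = 3*y^2 - 7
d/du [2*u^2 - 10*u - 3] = 4*u - 10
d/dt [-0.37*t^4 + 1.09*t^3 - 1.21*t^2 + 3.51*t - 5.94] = -1.48*t^3 + 3.27*t^2 - 2.42*t + 3.51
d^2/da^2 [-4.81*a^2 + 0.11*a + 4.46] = -9.62000000000000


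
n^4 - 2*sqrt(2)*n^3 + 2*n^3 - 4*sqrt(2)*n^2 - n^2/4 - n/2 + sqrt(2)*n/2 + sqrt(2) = (n - 1/2)*(n + 1/2)*(n + 2)*(n - 2*sqrt(2))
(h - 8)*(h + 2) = h^2 - 6*h - 16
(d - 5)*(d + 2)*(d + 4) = d^3 + d^2 - 22*d - 40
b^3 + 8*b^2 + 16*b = b*(b + 4)^2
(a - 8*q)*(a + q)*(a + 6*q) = a^3 - a^2*q - 50*a*q^2 - 48*q^3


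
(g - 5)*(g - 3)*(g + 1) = g^3 - 7*g^2 + 7*g + 15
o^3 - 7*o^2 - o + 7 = (o - 7)*(o - 1)*(o + 1)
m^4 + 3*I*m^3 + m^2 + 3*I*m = m*(m - I)*(m + I)*(m + 3*I)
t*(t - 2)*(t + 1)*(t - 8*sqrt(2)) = t^4 - 8*sqrt(2)*t^3 - t^3 - 2*t^2 + 8*sqrt(2)*t^2 + 16*sqrt(2)*t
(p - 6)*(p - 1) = p^2 - 7*p + 6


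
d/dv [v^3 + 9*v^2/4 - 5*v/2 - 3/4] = 3*v^2 + 9*v/2 - 5/2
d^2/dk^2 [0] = 0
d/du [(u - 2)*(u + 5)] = 2*u + 3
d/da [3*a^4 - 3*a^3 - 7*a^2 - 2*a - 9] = 12*a^3 - 9*a^2 - 14*a - 2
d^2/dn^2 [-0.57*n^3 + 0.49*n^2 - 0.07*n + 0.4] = 0.98 - 3.42*n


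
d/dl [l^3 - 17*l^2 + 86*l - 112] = 3*l^2 - 34*l + 86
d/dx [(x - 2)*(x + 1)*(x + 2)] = 3*x^2 + 2*x - 4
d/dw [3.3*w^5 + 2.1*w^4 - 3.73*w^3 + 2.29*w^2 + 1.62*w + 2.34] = 16.5*w^4 + 8.4*w^3 - 11.19*w^2 + 4.58*w + 1.62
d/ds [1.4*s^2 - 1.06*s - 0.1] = 2.8*s - 1.06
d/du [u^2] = 2*u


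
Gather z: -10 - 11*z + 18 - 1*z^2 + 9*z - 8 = -z^2 - 2*z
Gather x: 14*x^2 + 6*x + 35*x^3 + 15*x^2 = 35*x^3 + 29*x^2 + 6*x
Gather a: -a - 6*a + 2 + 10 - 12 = -7*a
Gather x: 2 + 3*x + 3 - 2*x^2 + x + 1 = -2*x^2 + 4*x + 6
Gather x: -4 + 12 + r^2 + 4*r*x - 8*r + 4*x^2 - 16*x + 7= r^2 - 8*r + 4*x^2 + x*(4*r - 16) + 15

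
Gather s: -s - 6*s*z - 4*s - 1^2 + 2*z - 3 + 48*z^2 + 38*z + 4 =s*(-6*z - 5) + 48*z^2 + 40*z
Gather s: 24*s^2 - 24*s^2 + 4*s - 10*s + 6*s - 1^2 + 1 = 0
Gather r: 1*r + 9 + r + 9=2*r + 18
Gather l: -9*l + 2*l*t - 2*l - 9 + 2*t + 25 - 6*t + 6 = l*(2*t - 11) - 4*t + 22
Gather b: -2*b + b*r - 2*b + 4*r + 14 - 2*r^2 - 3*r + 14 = b*(r - 4) - 2*r^2 + r + 28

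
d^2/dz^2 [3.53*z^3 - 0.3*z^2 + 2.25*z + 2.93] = 21.18*z - 0.6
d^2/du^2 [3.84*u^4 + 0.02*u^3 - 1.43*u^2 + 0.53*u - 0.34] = 46.08*u^2 + 0.12*u - 2.86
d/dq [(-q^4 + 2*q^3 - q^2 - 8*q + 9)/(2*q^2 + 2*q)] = (-2*q^5 - q^4 + 4*q^3 + 7*q^2 - 18*q - 9)/(2*q^2*(q^2 + 2*q + 1))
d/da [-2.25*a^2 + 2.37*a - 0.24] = 2.37 - 4.5*a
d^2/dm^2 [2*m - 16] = 0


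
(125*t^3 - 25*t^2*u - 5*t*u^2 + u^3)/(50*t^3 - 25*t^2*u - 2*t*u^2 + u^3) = (5*t - u)/(2*t - u)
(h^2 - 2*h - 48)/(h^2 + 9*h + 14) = (h^2 - 2*h - 48)/(h^2 + 9*h + 14)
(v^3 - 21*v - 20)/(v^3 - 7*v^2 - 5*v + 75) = (v^2 + 5*v + 4)/(v^2 - 2*v - 15)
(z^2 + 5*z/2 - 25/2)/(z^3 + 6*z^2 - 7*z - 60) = (z - 5/2)/(z^2 + z - 12)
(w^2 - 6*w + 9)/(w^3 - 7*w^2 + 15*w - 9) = 1/(w - 1)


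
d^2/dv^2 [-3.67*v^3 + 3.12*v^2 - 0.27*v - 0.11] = 6.24 - 22.02*v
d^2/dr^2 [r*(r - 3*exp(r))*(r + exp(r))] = -2*r^2*exp(r) - 12*r*exp(2*r) - 8*r*exp(r) + 6*r - 12*exp(2*r) - 4*exp(r)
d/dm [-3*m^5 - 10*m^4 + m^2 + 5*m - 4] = -15*m^4 - 40*m^3 + 2*m + 5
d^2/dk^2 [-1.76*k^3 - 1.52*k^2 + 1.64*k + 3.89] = -10.56*k - 3.04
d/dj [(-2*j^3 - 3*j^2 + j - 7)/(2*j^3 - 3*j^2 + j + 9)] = 4*(3*j^4 - 2*j^3 - 3*j^2 - 24*j + 4)/(4*j^6 - 12*j^5 + 13*j^4 + 30*j^3 - 53*j^2 + 18*j + 81)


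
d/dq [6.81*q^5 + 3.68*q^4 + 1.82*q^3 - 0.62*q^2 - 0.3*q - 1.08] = 34.05*q^4 + 14.72*q^3 + 5.46*q^2 - 1.24*q - 0.3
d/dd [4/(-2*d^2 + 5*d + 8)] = 4*(4*d - 5)/(-2*d^2 + 5*d + 8)^2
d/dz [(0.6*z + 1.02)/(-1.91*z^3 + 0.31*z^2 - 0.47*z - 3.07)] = (2.292*z^3 + 5.6586*z^2 - 0.6324*z - 1.3626)/(3.6481*z^6 - 1.1842*z^5 + 1.8915*z^4 + 11.436*z^3 - 1.6825*z^2 + 2.8858*z + 9.4249)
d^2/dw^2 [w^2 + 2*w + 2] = 2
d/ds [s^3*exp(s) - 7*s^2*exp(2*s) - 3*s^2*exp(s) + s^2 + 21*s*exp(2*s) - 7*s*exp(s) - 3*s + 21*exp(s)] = s^3*exp(s) - 14*s^2*exp(2*s) + 28*s*exp(2*s) - 13*s*exp(s) + 2*s + 21*exp(2*s) + 14*exp(s) - 3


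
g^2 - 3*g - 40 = (g - 8)*(g + 5)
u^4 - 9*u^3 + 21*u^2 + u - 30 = (u - 5)*(u - 3)*(u - 2)*(u + 1)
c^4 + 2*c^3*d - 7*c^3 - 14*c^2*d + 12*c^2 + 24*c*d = c*(c - 4)*(c - 3)*(c + 2*d)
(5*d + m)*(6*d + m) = 30*d^2 + 11*d*m + m^2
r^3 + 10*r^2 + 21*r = r*(r + 3)*(r + 7)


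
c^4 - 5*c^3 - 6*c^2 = c^2*(c - 6)*(c + 1)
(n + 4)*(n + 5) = n^2 + 9*n + 20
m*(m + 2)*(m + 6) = m^3 + 8*m^2 + 12*m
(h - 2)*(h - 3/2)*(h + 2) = h^3 - 3*h^2/2 - 4*h + 6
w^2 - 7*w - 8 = (w - 8)*(w + 1)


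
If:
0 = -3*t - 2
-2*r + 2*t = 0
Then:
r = -2/3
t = -2/3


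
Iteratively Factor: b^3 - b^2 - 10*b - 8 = (b + 2)*(b^2 - 3*b - 4) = (b + 1)*(b + 2)*(b - 4)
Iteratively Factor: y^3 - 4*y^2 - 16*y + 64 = (y - 4)*(y^2 - 16) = (y - 4)^2*(y + 4)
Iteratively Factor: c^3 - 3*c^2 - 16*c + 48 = (c + 4)*(c^2 - 7*c + 12) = (c - 3)*(c + 4)*(c - 4)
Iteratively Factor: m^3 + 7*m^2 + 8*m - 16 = (m + 4)*(m^2 + 3*m - 4) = (m - 1)*(m + 4)*(m + 4)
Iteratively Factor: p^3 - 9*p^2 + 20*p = (p - 5)*(p^2 - 4*p) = p*(p - 5)*(p - 4)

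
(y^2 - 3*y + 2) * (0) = 0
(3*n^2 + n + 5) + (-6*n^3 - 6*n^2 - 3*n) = -6*n^3 - 3*n^2 - 2*n + 5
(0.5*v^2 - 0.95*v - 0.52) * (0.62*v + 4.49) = 0.31*v^3 + 1.656*v^2 - 4.5879*v - 2.3348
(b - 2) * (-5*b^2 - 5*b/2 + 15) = -5*b^3 + 15*b^2/2 + 20*b - 30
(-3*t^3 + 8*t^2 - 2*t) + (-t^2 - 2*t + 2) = -3*t^3 + 7*t^2 - 4*t + 2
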